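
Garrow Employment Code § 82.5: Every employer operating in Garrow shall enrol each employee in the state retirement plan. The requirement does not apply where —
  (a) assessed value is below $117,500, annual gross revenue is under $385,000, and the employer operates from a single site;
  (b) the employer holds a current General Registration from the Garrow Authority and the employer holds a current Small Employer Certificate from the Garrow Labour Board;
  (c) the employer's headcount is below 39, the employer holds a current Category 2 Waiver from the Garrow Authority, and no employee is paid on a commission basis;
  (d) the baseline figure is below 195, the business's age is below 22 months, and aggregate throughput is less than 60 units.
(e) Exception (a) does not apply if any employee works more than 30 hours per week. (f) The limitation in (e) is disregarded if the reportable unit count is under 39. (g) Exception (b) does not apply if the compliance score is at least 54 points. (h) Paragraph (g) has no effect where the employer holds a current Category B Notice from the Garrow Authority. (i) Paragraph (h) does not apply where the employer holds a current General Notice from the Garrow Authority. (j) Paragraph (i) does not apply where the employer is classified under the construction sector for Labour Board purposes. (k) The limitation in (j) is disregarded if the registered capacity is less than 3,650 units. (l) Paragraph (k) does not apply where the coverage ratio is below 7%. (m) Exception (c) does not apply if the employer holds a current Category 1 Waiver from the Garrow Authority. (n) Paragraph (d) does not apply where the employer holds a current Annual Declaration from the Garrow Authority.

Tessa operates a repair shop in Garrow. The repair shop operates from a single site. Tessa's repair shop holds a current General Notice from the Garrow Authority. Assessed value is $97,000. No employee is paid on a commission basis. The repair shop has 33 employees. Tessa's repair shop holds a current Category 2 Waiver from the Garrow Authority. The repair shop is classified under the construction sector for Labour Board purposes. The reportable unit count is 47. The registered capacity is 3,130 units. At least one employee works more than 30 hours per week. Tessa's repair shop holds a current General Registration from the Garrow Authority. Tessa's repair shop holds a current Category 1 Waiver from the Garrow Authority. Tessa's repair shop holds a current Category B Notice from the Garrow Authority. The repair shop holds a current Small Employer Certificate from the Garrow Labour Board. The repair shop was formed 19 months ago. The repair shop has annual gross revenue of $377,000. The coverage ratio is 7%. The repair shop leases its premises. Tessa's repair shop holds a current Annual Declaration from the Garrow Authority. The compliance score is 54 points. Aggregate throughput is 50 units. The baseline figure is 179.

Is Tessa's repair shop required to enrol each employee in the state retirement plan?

Exception (a) is satisfied on its face — assessed value is $97,000, below the $117,500 limit; annual gross revenue is $377,000, under the $385,000 limit; the employer operates from a single site. However, paragraphs (e)–(f) must be considered: (e) operates against (a): at least one employee exceeds 30 hours/week. (f) is inapplicable (the reportable unit count is 47, not under 39), so (e) stands. So (a) is unavailable.
Exception (b)'s conditions are all satisfied: a current General Registration is held; a current Small Employer Certificate is held. But applying paragraphs (g)–(l): (g) applies — the compliance score is 54 points, meeting the 54 points threshold. (h) is triggered (a current Category B Notice is held), but is overridden by (i): (i) is triggered — a current General Notice is held. (j) would limit (i) — the repair shop is classified under the construction sector — but (k) sets (j) aside: (k) applies — the registered capacity is 3,130 units, less than the 3,650 units limit. (l) is inapplicable (the coverage ratio is 7%, not below 7%), so (k) stands. So (b) is unavailable.
Exception (c)'s conditions are all satisfied: the employer's headcount is 33, below the 39 limit; a current Category 2 Waiver is held; no employee is paid on commission. However, paragraph (m) must be considered: (m) applies — a current Category 1 Waiver is held. Exception (c) does not apply.
All of (d)'s requirements are met (the baseline figure is 179, below the 195 limit; the business's age is 19 months, below the 22 months limit; aggregate throughput is 50 units, less than the 60 units limit). But: (n) operates against (d): a current Annual Declaration is held. So (d) is unavailable.
No exception displaces § 82.5.

Yes — Tessa's repair shop must enrol each employee in the state retirement plan.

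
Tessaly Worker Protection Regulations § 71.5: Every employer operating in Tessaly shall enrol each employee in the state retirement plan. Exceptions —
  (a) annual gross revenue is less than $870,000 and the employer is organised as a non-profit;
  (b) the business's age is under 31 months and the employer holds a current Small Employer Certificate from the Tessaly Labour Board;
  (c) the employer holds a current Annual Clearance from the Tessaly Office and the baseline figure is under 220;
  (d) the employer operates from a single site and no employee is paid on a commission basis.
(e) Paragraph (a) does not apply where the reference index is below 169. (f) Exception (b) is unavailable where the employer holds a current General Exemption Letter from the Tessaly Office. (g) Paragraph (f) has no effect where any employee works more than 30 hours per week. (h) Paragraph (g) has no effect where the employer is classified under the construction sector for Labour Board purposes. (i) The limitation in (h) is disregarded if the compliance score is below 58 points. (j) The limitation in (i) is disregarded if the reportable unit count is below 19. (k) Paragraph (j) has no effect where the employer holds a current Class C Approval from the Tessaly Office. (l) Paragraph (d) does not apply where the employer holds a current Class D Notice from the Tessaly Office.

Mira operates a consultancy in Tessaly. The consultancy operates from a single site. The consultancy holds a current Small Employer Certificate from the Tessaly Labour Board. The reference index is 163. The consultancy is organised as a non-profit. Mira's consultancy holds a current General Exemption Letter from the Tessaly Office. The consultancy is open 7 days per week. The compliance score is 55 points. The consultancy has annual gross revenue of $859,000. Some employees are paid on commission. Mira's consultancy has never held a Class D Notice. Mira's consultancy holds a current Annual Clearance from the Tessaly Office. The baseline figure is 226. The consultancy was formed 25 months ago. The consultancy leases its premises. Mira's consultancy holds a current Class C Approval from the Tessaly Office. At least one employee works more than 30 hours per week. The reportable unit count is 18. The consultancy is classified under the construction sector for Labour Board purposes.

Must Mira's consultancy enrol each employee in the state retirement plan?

No — exception (b) applies; Mira's consultancy is not required to enrol each employee in the state retirement plan.

Exception (a): annual gross revenue is $859,000, less than the $870,000 limit; the employer is a non-profit — every condition holds. But applying paragraph (e): (e) operates against (a): the reference index is 163, below the 169 limit. Exception (a) does not apply.
Exception (b): the business's age is 25 months, under the 31 months limit; a current Small Employer Certificate is held — every condition holds. Under paragraphs (f)–(k): (f) applies (a current General Exemption Letter is held), but is set aside by (g): (g) applies — at least one employee exceeds 30 hours/week. (h) is triggered (the consultancy is classified under the construction sector), but yields to (i): (i) operates against (h): the compliance score is 55 points, below the 58 points limit. (j) operates (the reportable unit count is 18, below the 19 limit), but is displaced by (k): (k) operates against (j): a current Class C Approval is held. (b) remains available.
Exception (c) fails — the baseline figure is 226, not under 220.
Exception (d) fails — some employees are paid on commission.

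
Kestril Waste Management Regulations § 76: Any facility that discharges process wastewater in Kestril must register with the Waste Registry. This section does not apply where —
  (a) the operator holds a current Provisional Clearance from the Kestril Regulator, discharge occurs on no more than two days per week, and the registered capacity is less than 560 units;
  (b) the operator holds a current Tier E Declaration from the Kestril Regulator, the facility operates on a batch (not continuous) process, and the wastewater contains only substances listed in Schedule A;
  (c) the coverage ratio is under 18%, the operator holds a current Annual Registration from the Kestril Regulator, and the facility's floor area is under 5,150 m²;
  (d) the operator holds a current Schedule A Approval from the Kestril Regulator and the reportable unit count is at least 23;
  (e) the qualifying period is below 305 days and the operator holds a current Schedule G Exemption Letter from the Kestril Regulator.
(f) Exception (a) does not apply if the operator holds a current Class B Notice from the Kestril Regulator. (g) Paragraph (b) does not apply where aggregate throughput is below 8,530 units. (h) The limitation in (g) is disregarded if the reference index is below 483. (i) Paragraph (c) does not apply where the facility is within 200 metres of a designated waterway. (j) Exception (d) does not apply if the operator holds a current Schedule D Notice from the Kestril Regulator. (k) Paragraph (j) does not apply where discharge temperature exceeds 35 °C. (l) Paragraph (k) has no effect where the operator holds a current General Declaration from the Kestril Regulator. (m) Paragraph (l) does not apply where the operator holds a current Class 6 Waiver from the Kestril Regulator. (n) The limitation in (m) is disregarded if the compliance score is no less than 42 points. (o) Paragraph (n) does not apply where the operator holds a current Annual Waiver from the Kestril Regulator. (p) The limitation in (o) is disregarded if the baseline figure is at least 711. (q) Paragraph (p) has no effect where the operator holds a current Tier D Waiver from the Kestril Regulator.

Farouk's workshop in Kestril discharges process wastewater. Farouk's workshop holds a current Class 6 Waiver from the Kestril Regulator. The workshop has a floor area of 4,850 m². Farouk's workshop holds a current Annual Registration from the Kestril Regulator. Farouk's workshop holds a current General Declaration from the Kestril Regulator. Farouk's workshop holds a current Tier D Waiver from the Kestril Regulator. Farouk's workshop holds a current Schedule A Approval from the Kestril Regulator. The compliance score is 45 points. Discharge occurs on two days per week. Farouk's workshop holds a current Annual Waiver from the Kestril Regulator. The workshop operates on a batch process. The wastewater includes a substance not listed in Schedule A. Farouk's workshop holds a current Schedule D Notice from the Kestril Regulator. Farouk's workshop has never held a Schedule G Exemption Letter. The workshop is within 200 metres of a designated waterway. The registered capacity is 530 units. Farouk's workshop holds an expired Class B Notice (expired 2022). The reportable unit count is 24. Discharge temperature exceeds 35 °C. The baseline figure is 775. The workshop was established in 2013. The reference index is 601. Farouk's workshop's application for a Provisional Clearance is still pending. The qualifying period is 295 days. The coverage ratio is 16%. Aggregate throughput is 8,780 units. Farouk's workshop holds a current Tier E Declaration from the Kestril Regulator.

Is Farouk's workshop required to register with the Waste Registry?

Exception (a) requires that the operator holds a current Provisional Clearance from the Kestril Regulator; but no current Provisional Clearance is held, so (a) is unavailable.
Exception (b) does not apply: the wastewater includes a non-Schedule-A substance.
Exception (c): the coverage ratio is 16%, under the 18% limit; a current Annual Registration is held; the facility's floor area is 4,850 m², under the 5,150 m² limit — every condition holds. But applying paragraph (i): (i) operates against (c): the workshop is within 200 m of a designated waterway. So (c) is unavailable.
Exception (d)'s conditions are all satisfied: a current Schedule A Approval is held; the reportable unit count is 24, meeting the 23 threshold. As to paragraphs (j)–(q): (j) would limit (d) — a current Schedule D Notice is held — but (k) sets (j) aside: (k) is engaged — discharge temperature exceeds 35 °C. (l) would limit (k) — a current General Declaration is held — but (m) sets (l) aside: (m) operates against (l): a current Class 6 Waiver is held. (n) would limit (m) — the compliance score is 45 points, meeting the 42 points threshold — but (o) sets (n) aside: (o) is engaged — a current Annual Waiver is held. (p) would limit (o) — the baseline figure is 775, meeting the 711 threshold — but (q) sets (p) aside: (q) is engaged — a current Tier D Waiver is held. So (d) applies.
Exception (e) fails — the Schedule G Exemption Letter is not current.

No — exception (d) applies; Farouk's workshop is not required to register with the Waste Registry.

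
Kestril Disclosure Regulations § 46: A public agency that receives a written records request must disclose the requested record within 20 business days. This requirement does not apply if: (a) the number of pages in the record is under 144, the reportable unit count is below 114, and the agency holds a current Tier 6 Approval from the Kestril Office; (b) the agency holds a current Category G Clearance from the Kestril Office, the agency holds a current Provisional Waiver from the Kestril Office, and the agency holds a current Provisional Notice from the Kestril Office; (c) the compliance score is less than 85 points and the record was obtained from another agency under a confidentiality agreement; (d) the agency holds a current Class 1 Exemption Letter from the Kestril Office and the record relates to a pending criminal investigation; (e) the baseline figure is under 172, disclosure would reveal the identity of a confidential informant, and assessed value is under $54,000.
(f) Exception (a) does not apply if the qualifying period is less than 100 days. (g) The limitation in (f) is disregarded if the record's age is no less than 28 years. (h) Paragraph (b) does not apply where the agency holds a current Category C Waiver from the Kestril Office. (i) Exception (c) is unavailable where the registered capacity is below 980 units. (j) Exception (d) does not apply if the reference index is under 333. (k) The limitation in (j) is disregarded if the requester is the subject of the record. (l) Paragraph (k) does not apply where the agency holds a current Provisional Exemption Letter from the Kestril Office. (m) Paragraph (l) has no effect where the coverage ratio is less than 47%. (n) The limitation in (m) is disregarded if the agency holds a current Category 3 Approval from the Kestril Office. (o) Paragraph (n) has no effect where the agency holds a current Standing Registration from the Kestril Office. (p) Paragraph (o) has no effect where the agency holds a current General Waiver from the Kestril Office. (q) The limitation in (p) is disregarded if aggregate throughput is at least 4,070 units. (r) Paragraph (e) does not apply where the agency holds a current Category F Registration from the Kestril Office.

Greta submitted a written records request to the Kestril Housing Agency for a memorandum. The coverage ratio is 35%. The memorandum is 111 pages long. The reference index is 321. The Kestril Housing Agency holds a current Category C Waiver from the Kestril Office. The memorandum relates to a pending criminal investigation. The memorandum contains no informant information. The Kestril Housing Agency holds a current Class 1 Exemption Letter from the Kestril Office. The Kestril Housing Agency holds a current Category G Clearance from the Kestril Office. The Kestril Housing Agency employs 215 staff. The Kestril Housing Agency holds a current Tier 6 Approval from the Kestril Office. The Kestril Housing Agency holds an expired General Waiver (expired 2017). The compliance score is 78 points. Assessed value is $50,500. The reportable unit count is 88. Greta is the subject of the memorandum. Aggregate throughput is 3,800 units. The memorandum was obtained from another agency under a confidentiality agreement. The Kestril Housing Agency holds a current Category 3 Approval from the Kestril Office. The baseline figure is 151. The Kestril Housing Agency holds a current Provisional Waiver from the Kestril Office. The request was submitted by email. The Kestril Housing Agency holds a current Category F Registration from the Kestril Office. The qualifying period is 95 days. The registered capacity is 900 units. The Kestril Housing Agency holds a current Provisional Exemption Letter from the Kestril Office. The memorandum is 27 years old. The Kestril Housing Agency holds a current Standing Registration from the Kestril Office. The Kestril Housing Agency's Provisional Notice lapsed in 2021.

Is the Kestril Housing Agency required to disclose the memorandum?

No — exception (d) applies; the Kestril Housing Agency is not required to disclose the memorandum.

Exception (a): the number of pages in the record is 111, under the 144 limit; the reportable unit count is 88, below the 114 limit; a current Tier 6 Approval is held — every condition holds. But: (f) is engaged — the qualifying period is 95 days, less than the 100 days limit. (g) does not operate here (the record's age is 27 years, short of 28 years), so (f) stands. Exception (a) does not apply.
Exception (b) requires that the agency holds a current Provisional Notice from the Kestril Office; but the Provisional Notice is not current, so (b) is unavailable.
Exception (c): the compliance score is 78 points, less than the 85 points limit; the memorandum was obtained under a confidentiality agreement — every condition holds. However, paragraph (i) must be considered: (i) operates against (c): the registered capacity is 900 units, below the 980 units limit. (c) is therefore removed.
All of (d)'s requirements are met (a current Class 1 Exemption Letter is held; the memorandum relates to a pending investigation). Under paragraphs (j)–(q): (j) applies (the reference index is 321, under the 333 limit), but is set aside by (k): (k) is triggered — Greta is the subject of the memorandum. (l) would limit (k) — a current Provisional Exemption Letter is held — but (m) sets (l) aside: (m) applies — the coverage ratio is 35%, less than the 47% limit. (n) would limit (m) — a current Category 3 Approval is held — but (o) sets (n) aside: (o) is engaged — a current Standing Registration is held. (p) does not operate here (the General Waiver is not current), so (o) stands. So (d) applies.
Exception (e) does not apply: the memorandum contains no informant information.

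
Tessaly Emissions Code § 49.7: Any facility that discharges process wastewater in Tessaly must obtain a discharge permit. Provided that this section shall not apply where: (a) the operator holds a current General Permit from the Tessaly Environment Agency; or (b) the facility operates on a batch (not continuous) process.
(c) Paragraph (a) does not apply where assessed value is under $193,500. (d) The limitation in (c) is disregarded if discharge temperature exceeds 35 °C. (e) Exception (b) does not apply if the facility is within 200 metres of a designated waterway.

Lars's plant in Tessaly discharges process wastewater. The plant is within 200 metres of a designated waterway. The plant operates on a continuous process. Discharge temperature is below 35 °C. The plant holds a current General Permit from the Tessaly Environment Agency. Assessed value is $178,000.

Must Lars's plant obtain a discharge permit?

Yes — Lars's plant must obtain a discharge permit.

Exception (a): a current General Permit is held — every condition holds. But applying paragraphs (c)–(d): (c) operates against (a): assessed value is $178,000, under the $193,500 limit. (d) is not triggered (discharge temperature is below 35 °C), so (c) stands. (a) is therefore removed.
Exception (b) fails — the facility operates on a continuous process.
Every exception is unavailable, so the rule governs.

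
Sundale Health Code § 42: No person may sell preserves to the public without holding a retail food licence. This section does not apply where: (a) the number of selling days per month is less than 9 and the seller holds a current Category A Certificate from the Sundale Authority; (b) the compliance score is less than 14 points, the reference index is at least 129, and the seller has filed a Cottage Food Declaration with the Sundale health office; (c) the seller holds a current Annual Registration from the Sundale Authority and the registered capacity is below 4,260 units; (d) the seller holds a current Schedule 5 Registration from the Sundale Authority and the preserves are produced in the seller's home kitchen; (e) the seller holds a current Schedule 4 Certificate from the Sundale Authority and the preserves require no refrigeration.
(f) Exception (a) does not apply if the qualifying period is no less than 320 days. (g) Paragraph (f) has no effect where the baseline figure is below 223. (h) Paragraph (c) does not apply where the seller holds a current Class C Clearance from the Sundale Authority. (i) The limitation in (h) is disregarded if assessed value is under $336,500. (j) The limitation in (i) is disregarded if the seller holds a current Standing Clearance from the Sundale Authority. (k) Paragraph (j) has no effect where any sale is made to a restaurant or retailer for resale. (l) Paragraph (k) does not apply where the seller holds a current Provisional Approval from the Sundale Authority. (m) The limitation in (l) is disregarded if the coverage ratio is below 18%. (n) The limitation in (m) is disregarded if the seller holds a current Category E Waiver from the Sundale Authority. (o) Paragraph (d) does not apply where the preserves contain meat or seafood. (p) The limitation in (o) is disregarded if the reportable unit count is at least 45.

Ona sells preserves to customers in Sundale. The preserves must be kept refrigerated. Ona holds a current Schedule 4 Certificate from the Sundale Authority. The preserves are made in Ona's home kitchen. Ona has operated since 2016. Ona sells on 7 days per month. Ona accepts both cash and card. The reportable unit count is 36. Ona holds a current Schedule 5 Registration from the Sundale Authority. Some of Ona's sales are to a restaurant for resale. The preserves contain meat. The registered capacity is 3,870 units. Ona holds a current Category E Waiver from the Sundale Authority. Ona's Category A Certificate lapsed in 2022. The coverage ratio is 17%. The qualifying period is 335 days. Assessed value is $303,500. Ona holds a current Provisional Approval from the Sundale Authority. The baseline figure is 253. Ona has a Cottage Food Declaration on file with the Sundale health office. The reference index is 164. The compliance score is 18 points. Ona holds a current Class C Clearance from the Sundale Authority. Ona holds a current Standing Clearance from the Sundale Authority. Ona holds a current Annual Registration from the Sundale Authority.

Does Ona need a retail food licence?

Yes — Ona must hold a retail food licence.

Exception (a) does not apply: the Category A Certificate is not current.
Exception (b) fails — the compliance score is 18 points, not less than 14 points.
Exception (c) is satisfied on its face — a current Annual Registration is held; the registered capacity is 3,870 units, below the 4,260 units limit. Turning to paragraphs (h)–(n): (h) operates — a current Class C Clearance is held. (i) operates (assessed value is $303,500, under the $336,500 limit), but is displaced by (j): (j) operates against (i): a current Standing Clearance is held. (k) operates (some sales are to a restaurant for resale), but is itself disapplied by (l): (l) is triggered — a current Provisional Approval is held. (m) operates (the coverage ratio is 17%, below the 18% limit), but yields to (n): (n) is triggered — a current Category E Waiver is held. So (c) is unavailable.
All of (d)'s requirements are met (a current Schedule 5 Registration is held; the preserves are home-kitchen produced). But: (o) operates — the preserves contain meat. (p), which would lift (o), is inapplicable — the reportable unit count is 36, short of 45. Exception (d) does not apply.
Exception (e) requires that the preserves require no refrigeration; but the preserves require refrigeration, so (e) is unavailable.
No exception displaces § 42.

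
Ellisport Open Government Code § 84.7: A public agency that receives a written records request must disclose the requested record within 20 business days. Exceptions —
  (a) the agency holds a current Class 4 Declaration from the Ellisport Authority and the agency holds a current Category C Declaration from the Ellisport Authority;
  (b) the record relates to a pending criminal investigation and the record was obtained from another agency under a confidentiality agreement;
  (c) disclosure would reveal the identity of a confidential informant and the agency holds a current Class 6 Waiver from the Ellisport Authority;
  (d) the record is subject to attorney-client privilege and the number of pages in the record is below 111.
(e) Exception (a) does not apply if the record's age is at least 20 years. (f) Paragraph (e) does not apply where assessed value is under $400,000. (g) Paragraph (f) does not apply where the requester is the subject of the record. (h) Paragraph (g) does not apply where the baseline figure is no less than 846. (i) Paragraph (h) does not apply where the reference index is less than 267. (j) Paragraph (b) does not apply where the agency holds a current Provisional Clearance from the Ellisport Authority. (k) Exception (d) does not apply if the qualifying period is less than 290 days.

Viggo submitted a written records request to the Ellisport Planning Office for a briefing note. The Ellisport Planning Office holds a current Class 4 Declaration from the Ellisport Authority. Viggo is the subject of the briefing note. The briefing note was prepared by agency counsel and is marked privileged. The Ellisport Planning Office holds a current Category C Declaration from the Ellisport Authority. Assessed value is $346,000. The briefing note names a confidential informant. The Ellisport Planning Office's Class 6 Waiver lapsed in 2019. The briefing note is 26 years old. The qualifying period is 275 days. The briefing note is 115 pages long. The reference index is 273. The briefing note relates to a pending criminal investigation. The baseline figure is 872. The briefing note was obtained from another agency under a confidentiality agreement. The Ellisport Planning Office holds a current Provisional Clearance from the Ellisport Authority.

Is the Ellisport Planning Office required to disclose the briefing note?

No — exception (a) applies; the Ellisport Planning Office is not required to disclose the briefing note.

Exception (a)'s conditions are all satisfied: a current Class 4 Declaration is held; a current Category C Declaration is held. Applying paragraphs (e)–(i): (e) would limit (a) — the record's age is 26 years, meeting the 20 years threshold — but (f) sets (e) aside: (f) is engaged — assessed value is $346,000, under the $400,000 limit. (g) would limit (f) — Viggo is the subject of the briefing note — but (h) sets (g) aside: (h) operates against (g): the baseline figure is 872, meeting the 846 threshold. (i), which would lift (h), is inapplicable — the reference index is 273, not less than 267. Exception (a) stands.
Exception (b)'s conditions are all satisfied: the briefing note relates to a pending investigation; the briefing note was obtained under a confidentiality agreement. But: (j) operates against (b): a current Provisional Clearance is held. So (b) is unavailable.
Exception (c) does not apply: there is no Class 6 Waiver in force.
Exception (d) does not apply: the number of pages in the record is 115, not below 111.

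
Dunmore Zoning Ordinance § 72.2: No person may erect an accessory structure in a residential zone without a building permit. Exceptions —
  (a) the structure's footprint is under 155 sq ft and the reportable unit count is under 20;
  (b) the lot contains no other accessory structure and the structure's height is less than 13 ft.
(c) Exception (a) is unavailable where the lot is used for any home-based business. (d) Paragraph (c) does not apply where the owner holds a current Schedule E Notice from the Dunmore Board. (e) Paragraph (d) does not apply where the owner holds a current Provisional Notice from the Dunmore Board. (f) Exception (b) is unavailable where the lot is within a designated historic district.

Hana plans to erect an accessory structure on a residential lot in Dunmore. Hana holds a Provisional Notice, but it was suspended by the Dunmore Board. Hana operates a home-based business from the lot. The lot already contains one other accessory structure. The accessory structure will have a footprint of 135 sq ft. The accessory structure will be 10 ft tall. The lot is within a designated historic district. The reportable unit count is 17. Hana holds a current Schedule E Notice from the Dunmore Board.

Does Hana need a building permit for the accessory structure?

All of (a)'s requirements are met (the structure's footprint is 135 sq ft, under the 155 sq ft limit; the reportable unit count is 17, under the 20 limit). As to paragraphs (c)–(e): (c) would limit (a) — a home-based business operates on the lot — but (d) sets (c) aside: (d) operates against (c): a current Schedule E Notice is held. (e), which would lift (d), is not triggered — no current Provisional Notice is held. So (a) applies.
Exception (b) does not apply: the lot already has another accessory structure.

No — exception (a) applies; Hana does not need a building permit.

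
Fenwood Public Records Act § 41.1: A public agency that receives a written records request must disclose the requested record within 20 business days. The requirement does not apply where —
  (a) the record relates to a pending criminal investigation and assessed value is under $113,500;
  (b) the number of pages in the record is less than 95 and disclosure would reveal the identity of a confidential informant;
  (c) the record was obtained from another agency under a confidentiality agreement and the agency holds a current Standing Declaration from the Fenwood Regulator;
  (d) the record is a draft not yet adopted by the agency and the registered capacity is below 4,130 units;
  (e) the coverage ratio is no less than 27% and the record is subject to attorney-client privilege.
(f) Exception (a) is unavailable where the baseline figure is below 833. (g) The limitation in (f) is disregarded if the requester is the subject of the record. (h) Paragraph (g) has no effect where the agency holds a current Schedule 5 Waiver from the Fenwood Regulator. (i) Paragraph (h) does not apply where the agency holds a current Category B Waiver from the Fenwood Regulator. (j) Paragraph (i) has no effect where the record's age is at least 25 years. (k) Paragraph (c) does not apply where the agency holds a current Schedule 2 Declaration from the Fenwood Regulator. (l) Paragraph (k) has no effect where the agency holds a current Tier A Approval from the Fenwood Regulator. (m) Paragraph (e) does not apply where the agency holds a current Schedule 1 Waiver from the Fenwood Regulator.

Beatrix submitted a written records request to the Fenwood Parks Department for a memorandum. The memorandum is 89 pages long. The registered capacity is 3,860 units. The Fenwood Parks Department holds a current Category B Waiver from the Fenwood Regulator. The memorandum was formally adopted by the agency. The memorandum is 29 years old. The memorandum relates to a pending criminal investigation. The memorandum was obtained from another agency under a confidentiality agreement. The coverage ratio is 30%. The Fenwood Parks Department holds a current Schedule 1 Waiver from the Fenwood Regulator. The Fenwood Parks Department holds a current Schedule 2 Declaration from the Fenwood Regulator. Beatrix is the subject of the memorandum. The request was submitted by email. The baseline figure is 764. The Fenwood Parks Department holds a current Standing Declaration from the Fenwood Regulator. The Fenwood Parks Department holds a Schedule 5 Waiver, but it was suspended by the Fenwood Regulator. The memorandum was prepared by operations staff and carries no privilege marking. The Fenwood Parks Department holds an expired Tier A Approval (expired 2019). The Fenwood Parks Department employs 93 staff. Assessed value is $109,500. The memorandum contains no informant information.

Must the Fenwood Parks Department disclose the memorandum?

No — exception (a) applies; the Fenwood Parks Department is not required to disclose the memorandum.

Exception (a): the memorandum relates to a pending investigation; assessed value is $109,500, under the $113,500 limit — every condition holds. Considering the limiting provisions: (f) would limit (a) — the baseline figure is 764, below the 833 limit — but (g) sets (f) aside: (g) is triggered — Beatrix is the subject of the memorandum. (h) is not triggered (no current Schedule 5 Waiver is held), so (g) stands. (a) remains available.
Exception (b) does not apply: the memorandum contains no informant information.
Exception (c) is satisfied on its face — the memorandum was obtained under a confidentiality agreement; a current Standing Declaration is held. But applying paragraphs (k)–(l): (k) applies — a current Schedule 2 Declaration is held. (l) is not engaged (no current Tier A Approval is held), so (k) stands. So (c) is unavailable.
Exception (d) does not apply: the memorandum has been formally adopted.
Exception (e) does not apply: the memorandum carries no privilege marking.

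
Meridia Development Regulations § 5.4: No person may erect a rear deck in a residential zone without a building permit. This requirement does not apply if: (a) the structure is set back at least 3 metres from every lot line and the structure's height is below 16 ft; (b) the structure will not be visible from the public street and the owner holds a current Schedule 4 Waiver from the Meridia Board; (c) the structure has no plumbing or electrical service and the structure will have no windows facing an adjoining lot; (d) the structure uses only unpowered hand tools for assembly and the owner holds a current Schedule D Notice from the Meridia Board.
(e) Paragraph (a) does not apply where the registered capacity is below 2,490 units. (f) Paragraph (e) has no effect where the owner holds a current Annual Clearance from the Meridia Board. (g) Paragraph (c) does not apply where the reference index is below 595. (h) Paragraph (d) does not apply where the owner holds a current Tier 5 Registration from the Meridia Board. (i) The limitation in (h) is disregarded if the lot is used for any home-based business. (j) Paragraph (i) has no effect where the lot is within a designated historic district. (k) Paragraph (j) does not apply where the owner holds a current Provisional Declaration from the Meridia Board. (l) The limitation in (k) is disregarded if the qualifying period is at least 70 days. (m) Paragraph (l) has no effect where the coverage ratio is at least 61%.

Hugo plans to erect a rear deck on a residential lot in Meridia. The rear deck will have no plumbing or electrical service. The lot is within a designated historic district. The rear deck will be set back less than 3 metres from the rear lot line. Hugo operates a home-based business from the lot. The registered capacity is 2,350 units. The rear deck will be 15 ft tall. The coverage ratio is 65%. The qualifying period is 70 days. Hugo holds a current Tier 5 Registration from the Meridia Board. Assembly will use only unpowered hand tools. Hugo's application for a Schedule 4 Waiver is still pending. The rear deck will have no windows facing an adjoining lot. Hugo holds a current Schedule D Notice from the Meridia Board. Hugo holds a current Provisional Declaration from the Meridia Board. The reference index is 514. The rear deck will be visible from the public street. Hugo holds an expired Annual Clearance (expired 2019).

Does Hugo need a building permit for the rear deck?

No — exception (d) applies; Hugo does not need a building permit.

Exception (a) requires that the structure is set back at least 3 metres from every lot line; but the rear setback is under 3 m, so (a) is unavailable.
Exception (b) fails — the structure will be visible from the street.
Exception (c)'s conditions are all satisfied: there is no plumbing or electrical service; no windows face an adjoining lot. However, paragraph (g) must be considered: (g) operates against (c): the reference index is 514, below the 595 limit. (c) is therefore removed.
Exception (d) is satisfied on its face — assembly uses only hand tools; a current Schedule D Notice is held. Under paragraphs (h)–(m): (h) would limit (d) — a current Tier 5 Registration is held — but (i) sets (h) aside: (i) operates — a home-based business operates on the lot. (j) operates (the lot is in a historic district), but yields to (k): (k) operates against (j): a current Provisional Declaration is held. (l) applies (the qualifying period is 70 days, meeting the 70 days threshold), but is displaced by (m): (m) is triggered — the coverage ratio is 65%, meeting the 61% threshold. (d) remains available.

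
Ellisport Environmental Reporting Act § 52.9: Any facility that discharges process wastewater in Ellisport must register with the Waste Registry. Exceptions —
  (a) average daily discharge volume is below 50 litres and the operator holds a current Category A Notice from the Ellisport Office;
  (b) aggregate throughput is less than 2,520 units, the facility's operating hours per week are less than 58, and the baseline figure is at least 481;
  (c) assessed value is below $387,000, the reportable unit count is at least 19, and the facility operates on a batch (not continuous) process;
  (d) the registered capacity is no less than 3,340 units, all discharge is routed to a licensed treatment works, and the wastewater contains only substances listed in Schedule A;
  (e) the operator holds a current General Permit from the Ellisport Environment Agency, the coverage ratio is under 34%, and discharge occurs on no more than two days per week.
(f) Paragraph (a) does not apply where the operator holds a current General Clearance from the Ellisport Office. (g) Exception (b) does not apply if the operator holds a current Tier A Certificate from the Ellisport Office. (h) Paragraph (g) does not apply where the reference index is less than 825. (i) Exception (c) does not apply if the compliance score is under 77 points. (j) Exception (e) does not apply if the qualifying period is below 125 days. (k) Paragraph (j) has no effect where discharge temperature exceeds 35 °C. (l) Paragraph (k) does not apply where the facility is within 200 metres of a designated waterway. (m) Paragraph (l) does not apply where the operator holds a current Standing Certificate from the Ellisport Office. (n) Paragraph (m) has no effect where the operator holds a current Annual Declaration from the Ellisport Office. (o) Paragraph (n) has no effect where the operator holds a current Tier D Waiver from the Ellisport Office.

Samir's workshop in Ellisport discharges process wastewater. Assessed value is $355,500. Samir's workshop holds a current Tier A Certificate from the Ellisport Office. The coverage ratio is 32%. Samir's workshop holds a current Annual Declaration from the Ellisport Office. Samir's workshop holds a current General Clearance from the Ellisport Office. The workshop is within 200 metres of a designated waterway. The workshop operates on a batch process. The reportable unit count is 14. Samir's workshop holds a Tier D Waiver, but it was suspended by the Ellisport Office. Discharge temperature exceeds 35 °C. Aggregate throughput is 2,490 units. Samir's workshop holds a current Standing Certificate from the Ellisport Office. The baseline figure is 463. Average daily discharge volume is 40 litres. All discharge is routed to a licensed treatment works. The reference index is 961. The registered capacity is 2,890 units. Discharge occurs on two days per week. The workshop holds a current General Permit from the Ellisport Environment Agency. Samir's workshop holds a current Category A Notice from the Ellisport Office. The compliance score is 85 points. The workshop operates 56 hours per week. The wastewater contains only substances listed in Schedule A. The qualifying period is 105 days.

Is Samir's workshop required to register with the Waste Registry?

Yes — Samir's workshop must register with the Waste Registry.

Exception (a) is satisfied on its face — average daily discharge volume is 40 litres, below the 50 litres limit; a current Category A Notice is held. Turning to paragraph (f): (f) applies — a current General Clearance is held. So (a) is unavailable.
Exception (b) requires that the baseline figure is at least 481; but the baseline figure is 463, short of 481, so (b) is unavailable.
Exception (c) fails — the reportable unit count is 14, short of 19.
Exception (d) does not apply: the registered capacity is 2,890 units, short of 3,340 units.
All of (e)'s requirements are met (a current General Permit is held; the coverage ratio is 32%, under the 34% limit; discharge occurs on no more than two days per week). However, paragraphs (j)–(o) must be considered: (j) is engaged — the qualifying period is 105 days, below the 125 days limit. (k) would limit (j) — discharge temperature exceeds 35 °C — but (l) sets (k) aside: (l) operates — the workshop is within 200 m of a designated waterway. (m) is engaged (a current Standing Certificate is held), but yields to (n): (n) applies — a current Annual Declaration is held. (o) is not triggered (the Tier D Waiver is not current), so (n) stands. So (e) is unavailable.
None of the exceptions is available; § 52.9 applies in full.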